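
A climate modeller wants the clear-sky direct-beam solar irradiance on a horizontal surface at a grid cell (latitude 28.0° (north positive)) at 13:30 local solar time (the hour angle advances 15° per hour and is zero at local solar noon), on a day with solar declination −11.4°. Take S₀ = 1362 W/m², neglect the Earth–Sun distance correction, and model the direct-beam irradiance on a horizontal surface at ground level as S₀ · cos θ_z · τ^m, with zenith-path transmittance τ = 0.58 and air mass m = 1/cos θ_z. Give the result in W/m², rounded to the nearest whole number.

Hour angle H = 15° × (13.5 − 12) = 22.50°.
With φ = 28.0°, δ = -11.4°, H = 22.50°: sin φ sin δ = -0.0928, cos φ cos δ cos H = 0.7996, so cos θ_z = 0.7068.
Air mass m = 1/cos θ_z = 1/0.7068 = 1.415; τ^m = 0.58^1.415 = 0.4626.
Surface direct beam = 1362 × 0.7068 × 0.4626 = 445.33 W/m².

445 W/m²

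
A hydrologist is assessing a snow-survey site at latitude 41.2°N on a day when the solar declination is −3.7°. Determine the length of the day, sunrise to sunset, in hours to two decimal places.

11.57 hours

−tan φ tan δ = −(0.8754)(-0.0647) = 0.0566; H_s = arccos(0.0566) = 86.76°.
Day length = 2 H_s / 15° h⁻¹ = 173.52° / 15 = 11.568 h.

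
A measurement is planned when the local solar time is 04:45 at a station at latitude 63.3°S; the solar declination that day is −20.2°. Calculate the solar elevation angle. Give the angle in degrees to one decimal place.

10.0°

Hour angle H = 15° × (4.75 − 12) = -108.75°.
With φ = -63.3°, δ = -20.2°, H = -108.75°: sin φ sin δ = 0.3085, cos φ cos δ cos H = -0.1355, so cos θ_z = 0.1730.
θ_z = arccos(0.1730) = 80.04°, so the elevation is 90° − 80.04° = 9.96°.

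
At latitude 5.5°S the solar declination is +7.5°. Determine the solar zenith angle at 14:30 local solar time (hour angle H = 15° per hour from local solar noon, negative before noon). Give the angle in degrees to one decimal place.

39.6°

Hour angle H = 15° × (14.5 − 12) = 37.50°.
With φ = -5.5°, δ = 7.5°, H = 37.50°: sin φ sin δ = -0.0125, cos φ cos δ cos H = 0.7829, so cos θ_z = 0.7704.
θ_z = arccos(0.7704) = 39.61°.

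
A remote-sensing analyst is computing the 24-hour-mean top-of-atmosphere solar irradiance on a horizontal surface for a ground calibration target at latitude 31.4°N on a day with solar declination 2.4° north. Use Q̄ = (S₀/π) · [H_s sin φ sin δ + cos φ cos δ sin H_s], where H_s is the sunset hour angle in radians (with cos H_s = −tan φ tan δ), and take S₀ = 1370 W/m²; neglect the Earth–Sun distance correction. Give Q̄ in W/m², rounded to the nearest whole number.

cos H_s = −tan(31.4°) · tan(2.4°) = -0.0256, so H_s = arccos(-0.0256) = 91.47°. In radians, H_s = 1.5965.
H_s sin φ sin δ = 1.5965 × 0.5210 × 0.0419 = 0.0349.
cos φ cos δ sin H_s = 0.8536 × 0.9991 × 0.9997 = 0.8526.
Q̄ = (1370/π) × (0.0349 + 0.8526) = 436.08 × 0.8875 = 387.02 W/m².

387 W/m²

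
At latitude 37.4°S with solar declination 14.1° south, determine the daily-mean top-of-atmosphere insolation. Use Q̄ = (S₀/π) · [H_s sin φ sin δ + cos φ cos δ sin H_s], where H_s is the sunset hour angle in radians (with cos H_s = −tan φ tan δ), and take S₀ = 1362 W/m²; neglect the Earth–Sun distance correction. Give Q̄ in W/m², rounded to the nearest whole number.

cos H_s = −tan(-37.4°) · tan(-14.1°) = -0.1920, so H_s = arccos(-0.1920) = 101.07°. In radians, H_s = 1.7640.
H_s sin φ sin δ = 1.7640 × -0.6074 × -0.2436 = 0.2610.
cos φ cos δ sin H_s = 0.7944 × 0.9699 × 0.9814 = 0.7562.
Q̄ = (1362/π) × (0.2610 + 0.7562) = 433.54 × 1.0172 = 441.00 W/m².

441 W/m²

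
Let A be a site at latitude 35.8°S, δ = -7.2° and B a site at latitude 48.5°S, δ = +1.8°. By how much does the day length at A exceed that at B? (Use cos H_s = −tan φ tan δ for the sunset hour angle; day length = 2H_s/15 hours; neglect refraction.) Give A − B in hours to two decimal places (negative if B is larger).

+0.97 h

A: H_s = arccos(−tan -35.8° · tan -7.2°) = 95.23°, so 2H_s/15 = 12.6973 h.
B: H_s = arccos(−tan -48.5° · tan 1.8°) = 87.96°, so 2H_s/15 = 11.7280 h.
A − B = 12.6973 − 11.7280 = 0.9693 h.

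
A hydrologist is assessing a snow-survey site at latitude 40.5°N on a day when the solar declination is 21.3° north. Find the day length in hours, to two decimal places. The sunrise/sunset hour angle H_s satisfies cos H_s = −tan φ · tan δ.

14.59 hours

cos H_s = −tan(40.5°) · tan(21.3°) = -0.3330, so H_s = arccos(-0.3330) = 109.45°.
Day length = 2 H_s / 15° h⁻¹ = 218.90° / 15 = 14.593 h.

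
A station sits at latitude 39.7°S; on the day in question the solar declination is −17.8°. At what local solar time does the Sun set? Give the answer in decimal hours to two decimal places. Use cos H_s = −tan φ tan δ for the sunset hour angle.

19.03 h

The sunset hour angle satisfies cos H_s = −tan φ tan δ = -0.2666, giving H_s = 105.46°.
Sunset is at 12 + H_s/15 = 12 + 7.031 = 19.031 h local solar time.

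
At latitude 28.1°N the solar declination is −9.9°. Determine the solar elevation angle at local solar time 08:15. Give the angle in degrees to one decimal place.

Hour angle H = 15° × (8.25 − 12) = -56.25°.
With φ = 28.1°, δ = -9.9°, H = -56.25°: sin φ sin δ = -0.0810, cos φ cos δ cos H = 0.4828, so cos θ_z = 0.4018.
θ_z = arccos(0.4018) = 66.31°, so the elevation is 90° − 66.31° = 23.69°.

23.7°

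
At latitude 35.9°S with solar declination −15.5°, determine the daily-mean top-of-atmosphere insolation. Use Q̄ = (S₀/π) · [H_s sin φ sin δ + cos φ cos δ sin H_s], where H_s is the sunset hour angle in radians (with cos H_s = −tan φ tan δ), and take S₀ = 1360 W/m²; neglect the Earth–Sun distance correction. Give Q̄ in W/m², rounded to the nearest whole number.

cos H_s = −tan(-35.9°) · tan(-15.5°) = -0.2007, so H_s = arccos(-0.2007) = 101.58°. In radians, H_s = 1.7729.
H_s sin φ sin δ = 1.7729 × -0.5864 × -0.2672 = 0.2778.
cos φ cos δ sin H_s = 0.8100 × 0.9636 × 0.9796 = 0.7646.
Q̄ = (1360/π) × (0.2778 + 0.7646) = 432.90 × 1.0424 = 451.25 W/m².

451 W/m²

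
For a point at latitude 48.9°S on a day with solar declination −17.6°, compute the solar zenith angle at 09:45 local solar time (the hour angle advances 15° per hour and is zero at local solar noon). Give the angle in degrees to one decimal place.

Hour angle H = 15° × (9.75 − 12) = -33.75°.
cos θ_z = sin(-48.9°) sin(-17.6°) + cos(-48.9°) cos(-17.6°) cos(-33.75°) = 0.2279 + 0.5210 = 0.7489.
θ_z = arccos(0.7489) = 41.50°.

41.5°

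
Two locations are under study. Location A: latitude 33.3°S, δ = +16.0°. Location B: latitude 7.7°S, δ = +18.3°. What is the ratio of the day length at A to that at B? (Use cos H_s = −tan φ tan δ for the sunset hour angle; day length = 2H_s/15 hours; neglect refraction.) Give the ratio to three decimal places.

A: H_s = arccos(−tan -33.3° · tan 16.0°) = 79.14°, so 2H_s/15 = 10.5520 h.
B: H_s = arccos(−tan -7.7° · tan 18.3°) = 87.44°, so 2H_s/15 = 11.6587 h.
Ratio A/B = 10.5520 / 11.6587 = 0.9051.

0.905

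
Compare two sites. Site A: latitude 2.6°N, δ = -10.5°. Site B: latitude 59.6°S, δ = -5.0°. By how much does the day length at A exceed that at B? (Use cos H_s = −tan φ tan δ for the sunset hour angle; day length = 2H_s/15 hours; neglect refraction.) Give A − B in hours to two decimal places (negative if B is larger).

A: H_s = arccos(−tan 2.6° · tan -10.5°) = 89.52°, so 2H_s/15 = 11.9360 h.
B: H_s = arccos(−tan -59.6° · tan -5.0°) = 98.58°, so 2H_s/15 = 13.1440 h.
A − B = 11.9360 − 13.1440 = -1.2080 h.

-1.21 h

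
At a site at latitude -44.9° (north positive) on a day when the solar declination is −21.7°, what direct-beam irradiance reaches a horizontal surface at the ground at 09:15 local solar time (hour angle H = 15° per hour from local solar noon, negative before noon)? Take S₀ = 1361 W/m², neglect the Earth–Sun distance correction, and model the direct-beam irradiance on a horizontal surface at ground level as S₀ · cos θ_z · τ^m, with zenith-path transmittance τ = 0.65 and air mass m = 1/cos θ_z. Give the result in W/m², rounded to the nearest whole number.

Hour angle H = 15° × (9.25 − 12) = -41.25°.
cos θ_z = sin φ sin δ + cos φ cos δ cos H = (-0.7059)(-0.3697) + (0.7083)(0.9291)(0.7518) = 0.7557.
Air mass m = 1/cos θ_z = 1/0.7557 = 1.323; τ^m = 0.65^1.323 = 0.5656.
Surface direct beam = 1361 × 0.7557 × 0.5656 = 581.72 W/m².

582 W/m²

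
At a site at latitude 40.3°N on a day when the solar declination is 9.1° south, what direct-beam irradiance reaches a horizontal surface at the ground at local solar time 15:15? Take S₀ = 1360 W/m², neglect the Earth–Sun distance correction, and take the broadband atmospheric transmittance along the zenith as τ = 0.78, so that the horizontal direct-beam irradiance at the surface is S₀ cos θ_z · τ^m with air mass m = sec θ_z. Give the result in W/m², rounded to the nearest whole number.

285 W/m²

Hour angle H = 15° × (15.25 − 12) = 48.75°.
cos θ_z = sin φ sin δ + cos φ cos δ cos H = (0.6468)(-0.1582) + (0.7627)(0.9874)(0.6593) = 0.3942.
Air mass m = 1/cos θ_z = 1/0.3942 = 2.537; τ^m = 0.78^2.537 = 0.5324.
Surface direct beam = 1360 × 0.3942 × 0.5324 = 285.43 W/m².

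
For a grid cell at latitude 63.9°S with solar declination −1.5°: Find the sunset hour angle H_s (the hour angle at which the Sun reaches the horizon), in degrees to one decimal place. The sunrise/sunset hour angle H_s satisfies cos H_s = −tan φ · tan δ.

93.1°

−tan φ tan δ = −(-2.0413)(-0.0262) = -0.0535; H_s = arccos(-0.0535) = 93.07°.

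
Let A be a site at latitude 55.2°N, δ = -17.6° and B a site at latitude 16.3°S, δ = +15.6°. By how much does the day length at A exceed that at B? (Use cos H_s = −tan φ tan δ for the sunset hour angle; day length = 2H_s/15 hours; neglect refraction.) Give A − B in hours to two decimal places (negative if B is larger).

A: H_s = arccos(−tan 55.2° · tan -17.6°) = 62.84°, so 2H_s/15 = 8.3787 h.
B: H_s = arccos(−tan -16.3° · tan 15.6°) = 85.32°, so 2H_s/15 = 11.3760 h.
A − B = 8.3787 − 11.3760 = -2.9973 h.

-3.00 h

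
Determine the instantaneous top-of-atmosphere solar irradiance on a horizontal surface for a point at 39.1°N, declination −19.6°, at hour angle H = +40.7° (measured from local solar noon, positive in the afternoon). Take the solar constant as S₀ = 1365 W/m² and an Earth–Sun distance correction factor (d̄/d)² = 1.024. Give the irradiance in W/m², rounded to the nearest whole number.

479 W/m²

cos θ_z = sin φ sin δ + cos φ cos δ cos H = (0.6307)(-0.3355) + (0.7760)(0.9421)(0.7581) = 0.3426.
Top-of-atmosphere irradiance = S₀ (d̄/d)² cos θ_z = 1365 × 1.024 × 0.3426 = 478.87 W/m².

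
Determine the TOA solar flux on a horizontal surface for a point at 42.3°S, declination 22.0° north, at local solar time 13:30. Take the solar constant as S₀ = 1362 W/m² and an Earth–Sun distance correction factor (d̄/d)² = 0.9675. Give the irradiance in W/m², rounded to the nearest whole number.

Hour angle H = 15° × (13.5 − 12) = 22.50°.
cos θ_z = sin(-42.3°) sin(22.0°) + cos(-42.3°) cos(22.0°) cos(22.50°) = -0.2521 + 0.6336 = 0.3815.
Top-of-atmosphere irradiance = S₀ (d̄/d)² cos θ_z = 1362 × 0.9675 × 0.3815 = 502.72 W/m².

503 W/m²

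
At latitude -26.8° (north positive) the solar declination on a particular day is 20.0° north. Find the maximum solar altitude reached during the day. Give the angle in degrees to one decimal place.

43.2°

At local solar noon the hour angle is zero, so the elevation is 90° − |φ − δ| = 90° − |-26.8° − (20.0°)| = 90° − 46.8° = 43.2°.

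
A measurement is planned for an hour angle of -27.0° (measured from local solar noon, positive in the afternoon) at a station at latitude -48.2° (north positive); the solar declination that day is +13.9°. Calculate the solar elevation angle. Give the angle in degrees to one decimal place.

With φ = -48.2°, δ = 13.9°, H = -27.00°: sin φ sin δ = -0.1791, cos φ cos δ cos H = 0.5765, so cos θ_z = 0.3974.
θ_z = arccos(0.3974) = 66.58°, so the elevation is 90° − 66.58° = 23.42°.

23.4°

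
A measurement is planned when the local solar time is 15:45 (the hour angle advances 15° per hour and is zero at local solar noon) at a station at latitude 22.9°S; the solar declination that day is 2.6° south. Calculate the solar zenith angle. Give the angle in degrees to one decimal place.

Hour angle H = 15° × (15.75 − 12) = 56.25°.
With φ = -22.9°, δ = -2.6°, H = 56.25°: sin φ sin δ = 0.0177, cos φ cos δ cos H = 0.5113, so cos θ_z = 0.5290.
θ_z = arccos(0.5290) = 58.06°.

58.1°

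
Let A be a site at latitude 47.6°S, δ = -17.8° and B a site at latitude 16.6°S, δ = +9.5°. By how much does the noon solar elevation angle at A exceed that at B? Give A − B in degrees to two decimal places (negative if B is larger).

A: 90° − |-47.6 − (-17.8)| = 60.20°.
B: 90° − |-16.6 − (9.5)| = 63.90°.
A − B = 60.20 − 63.90 = -3.70°.

-3.70°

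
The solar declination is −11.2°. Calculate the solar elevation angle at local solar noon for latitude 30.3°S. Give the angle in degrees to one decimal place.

70.9°

At local solar noon the hour angle is zero, so the elevation is 90° − |φ − δ| = 90° − |-30.3° − (-11.2°)| = 90° − 19.1° = 70.9°.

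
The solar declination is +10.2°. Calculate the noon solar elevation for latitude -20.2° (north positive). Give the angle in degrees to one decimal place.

59.6°

At local solar noon the hour angle is zero, so the elevation is 90° − |φ − δ| = 90° − |-20.2° − (10.2°)| = 90° − 30.4° = 59.6°.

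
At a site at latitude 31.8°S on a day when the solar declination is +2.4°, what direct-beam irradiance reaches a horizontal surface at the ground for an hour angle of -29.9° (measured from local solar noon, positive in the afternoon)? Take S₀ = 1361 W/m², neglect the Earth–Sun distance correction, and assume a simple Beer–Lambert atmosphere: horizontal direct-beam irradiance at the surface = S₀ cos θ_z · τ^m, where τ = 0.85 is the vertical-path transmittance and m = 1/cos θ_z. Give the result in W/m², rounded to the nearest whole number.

cos θ_z = sin(-31.8°) sin(2.4°) + cos(-31.8°) cos(2.4°) cos(-29.90°) = -0.0221 + 0.7361 = 0.7140.
Air mass m = 1/cos θ_z = 1/0.7140 = 1.401; τ^m = 0.85^1.401 = 0.7964.
Surface direct beam = 1361 × 0.7140 × 0.7964 = 773.90 W/m².

774 W/m²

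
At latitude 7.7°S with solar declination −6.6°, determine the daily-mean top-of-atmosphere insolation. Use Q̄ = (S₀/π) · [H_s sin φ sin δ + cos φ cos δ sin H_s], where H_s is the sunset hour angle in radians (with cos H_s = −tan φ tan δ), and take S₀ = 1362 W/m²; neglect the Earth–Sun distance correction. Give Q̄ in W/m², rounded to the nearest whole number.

437 W/m²

cos H_s = −tan(-7.7°) · tan(-6.6°) = -0.0156, so H_s = arccos(-0.0156) = 90.89°. In radians, H_s = 1.5863.
H_s sin φ sin δ = 1.5863 × -0.1340 × -0.1149 = 0.0244.
cos φ cos δ sin H_s = 0.9910 × 0.9934 × 0.9999 = 0.9844.
Q̄ = (1362/π) × (0.0244 + 0.9844) = 433.54 × 1.0088 = 437.36 W/m².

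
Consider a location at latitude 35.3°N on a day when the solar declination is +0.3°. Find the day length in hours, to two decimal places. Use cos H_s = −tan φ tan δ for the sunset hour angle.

12.03 hours

cos H_s = −tan(35.3°) · tan(0.3°) = -0.0037, so H_s = arccos(-0.0037) = 90.21°.
Day length = 2 H_s / 15° h⁻¹ = 180.42° / 15 = 12.028 h.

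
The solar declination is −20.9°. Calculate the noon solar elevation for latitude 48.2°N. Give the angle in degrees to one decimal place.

At local solar noon the hour angle is zero, so the elevation is 90° − |φ − δ| = 90° − |48.2° − (-20.9°)| = 90° − 69.1° = 20.9°.

20.9°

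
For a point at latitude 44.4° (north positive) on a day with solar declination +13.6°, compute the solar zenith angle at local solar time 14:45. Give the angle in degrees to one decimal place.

Hour angle H = 15° × (14.75 − 12) = 41.25°.
cos θ_z = sin φ sin δ + cos φ cos δ cos H = (0.6997)(0.2351) + (0.7145)(0.9720)(0.7518) = 0.6866.
θ_z = arccos(0.6866) = 46.64°.

46.6°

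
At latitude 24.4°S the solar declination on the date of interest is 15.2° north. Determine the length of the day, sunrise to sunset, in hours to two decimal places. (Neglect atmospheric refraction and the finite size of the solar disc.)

11.06 hours

The sunset hour angle satisfies cos H_s = −tan φ tan δ = 0.1232, giving H_s = 82.92°.
Day length = 2 H_s / 15° h⁻¹ = 165.84° / 15 = 11.056 h.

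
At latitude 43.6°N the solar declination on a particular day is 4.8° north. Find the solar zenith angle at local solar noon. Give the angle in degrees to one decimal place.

38.8°

At local solar noon the hour angle is zero, so the zenith angle is |φ − δ| = |43.6° − (4.8°)| = 38.8°.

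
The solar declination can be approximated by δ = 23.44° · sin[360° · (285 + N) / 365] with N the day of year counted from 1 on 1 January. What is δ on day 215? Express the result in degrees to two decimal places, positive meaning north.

360 × (285 + 215) / 365 = 493.151°; sin(493.151°) = 0.7296.
δ = 23.44 × 0.7296 = 17.102° ≈ +17.10°.

+17.10°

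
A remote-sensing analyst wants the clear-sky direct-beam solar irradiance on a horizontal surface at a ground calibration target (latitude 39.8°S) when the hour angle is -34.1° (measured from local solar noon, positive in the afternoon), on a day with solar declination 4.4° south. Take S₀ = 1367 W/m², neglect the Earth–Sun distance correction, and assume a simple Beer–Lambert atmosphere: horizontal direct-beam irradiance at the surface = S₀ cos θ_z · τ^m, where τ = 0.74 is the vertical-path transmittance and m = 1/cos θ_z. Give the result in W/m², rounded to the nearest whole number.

601 W/m²

With φ = -39.8°, δ = -4.4°, H = -34.10°: sin φ sin δ = 0.0491, cos φ cos δ cos H = 0.6343, so cos θ_z = 0.6834.
Air mass m = 1/cos θ_z = 1/0.6834 = 1.463; τ^m = 0.74^1.463 = 0.6437.
Surface direct beam = 1367 × 0.6834 × 0.6437 = 601.35 W/m².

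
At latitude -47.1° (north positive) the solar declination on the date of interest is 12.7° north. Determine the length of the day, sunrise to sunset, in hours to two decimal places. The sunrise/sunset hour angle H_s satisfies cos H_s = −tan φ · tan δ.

10.13 hours

cos H_s = −tan(-47.1°) · tan(12.7°) = 0.2425, so H_s = arccos(0.2425) = 75.97°.
Day length = 2 H_s / 15° h⁻¹ = 151.94° / 15 = 10.129 h.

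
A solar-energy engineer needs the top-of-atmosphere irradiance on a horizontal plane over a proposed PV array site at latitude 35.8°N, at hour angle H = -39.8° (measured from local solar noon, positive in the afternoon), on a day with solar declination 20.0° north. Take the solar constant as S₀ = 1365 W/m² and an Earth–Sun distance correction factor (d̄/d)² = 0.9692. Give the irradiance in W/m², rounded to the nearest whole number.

cos θ_z = sin(35.8°) sin(20.0°) + cos(35.8°) cos(20.0°) cos(-39.80°) = 0.2001 + 0.5855 = 0.7856.
Top-of-atmosphere irradiance = S₀ (d̄/d)² cos θ_z = 1365 × 0.9692 × 0.7856 = 1039.32 W/m².

1039 W/m²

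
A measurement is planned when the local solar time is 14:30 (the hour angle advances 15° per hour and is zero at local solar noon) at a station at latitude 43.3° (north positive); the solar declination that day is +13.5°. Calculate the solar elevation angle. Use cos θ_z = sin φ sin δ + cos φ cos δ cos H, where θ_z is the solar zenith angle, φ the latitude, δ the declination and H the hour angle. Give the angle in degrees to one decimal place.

46.2°

Hour angle H = 15° × (14.5 − 12) = 37.50°.
With φ = 43.3°, δ = 13.5°, H = 37.50°: sin φ sin δ = 0.1601, cos φ cos δ cos H = 0.5614, so cos θ_z = 0.7215.
θ_z = arccos(0.7215) = 43.82°, so the elevation is 90° − 43.82° = 46.18°.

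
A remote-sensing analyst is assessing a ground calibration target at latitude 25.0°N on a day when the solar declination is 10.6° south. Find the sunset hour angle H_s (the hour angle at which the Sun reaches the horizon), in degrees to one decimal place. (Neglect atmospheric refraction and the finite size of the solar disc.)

−tan φ tan δ = −(0.4663)(-0.1871) = 0.0872; H_s = arccos(0.0872) = 85.00°.

85.0°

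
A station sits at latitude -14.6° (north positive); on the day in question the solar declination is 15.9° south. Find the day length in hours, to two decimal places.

cos H_s = −tan(-14.6°) · tan(-15.9°) = -0.0742, so H_s = arccos(-0.0742) = 94.26°.
Day length = 2 H_s / 15° h⁻¹ = 188.52° / 15 = 12.568 h.

12.57 hours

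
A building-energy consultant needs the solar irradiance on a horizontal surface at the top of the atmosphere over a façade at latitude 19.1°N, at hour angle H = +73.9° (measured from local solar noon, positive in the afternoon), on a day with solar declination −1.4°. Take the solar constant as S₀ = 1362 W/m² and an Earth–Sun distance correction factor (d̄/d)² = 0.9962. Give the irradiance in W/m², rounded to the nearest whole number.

345 W/m²

With φ = 19.1°, δ = -1.4°, H = 73.90°: sin φ sin δ = -0.0080, cos φ cos δ cos H = 0.2620, so cos θ_z = 0.2540.
Top-of-atmosphere irradiance = S₀ (d̄/d)² cos θ_z = 1362 × 0.9962 × 0.2540 = 344.63 W/m².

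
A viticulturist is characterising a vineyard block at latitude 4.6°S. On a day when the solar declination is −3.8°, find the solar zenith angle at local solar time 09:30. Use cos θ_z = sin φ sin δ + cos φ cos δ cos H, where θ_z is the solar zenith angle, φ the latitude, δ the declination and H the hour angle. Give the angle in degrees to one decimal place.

Hour angle H = 15° × (9.5 − 12) = -37.50°.
With φ = -4.6°, δ = -3.8°, H = -37.50°: sin φ sin δ = 0.0053, cos φ cos δ cos H = 0.7891, so cos θ_z = 0.7944.
θ_z = arccos(0.7944) = 37.40°.

37.4°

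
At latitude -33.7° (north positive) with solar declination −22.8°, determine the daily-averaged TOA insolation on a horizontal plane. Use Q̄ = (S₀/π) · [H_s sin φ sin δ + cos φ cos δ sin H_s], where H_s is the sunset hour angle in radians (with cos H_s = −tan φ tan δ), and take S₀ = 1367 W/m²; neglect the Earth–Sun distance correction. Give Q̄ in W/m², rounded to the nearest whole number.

494 W/m²

cos H_s = −tan(-33.7°) · tan(-22.8°) = -0.2803, so H_s = arccos(-0.2803) = 106.28°. In radians, H_s = 1.8549.
H_s sin φ sin δ = 1.8549 × -0.5548 × -0.3875 = 0.3988.
cos φ cos δ sin H_s = 0.8320 × 0.9219 × 0.9599 = 0.7363.
Q̄ = (1367/π) × (0.3988 + 0.7363) = 435.13 × 1.1351 = 493.92 W/m².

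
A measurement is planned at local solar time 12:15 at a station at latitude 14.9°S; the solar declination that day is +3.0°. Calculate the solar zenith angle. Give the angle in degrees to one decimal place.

Hour angle H = 15° × (12.25 − 12) = 3.75°.
With φ = -14.9°, δ = 3.0°, H = 3.75°: sin φ sin δ = -0.0135, cos φ cos δ cos H = 0.9630, so cos θ_z = 0.9495.
θ_z = arccos(0.9495) = 18.29°.

18.3°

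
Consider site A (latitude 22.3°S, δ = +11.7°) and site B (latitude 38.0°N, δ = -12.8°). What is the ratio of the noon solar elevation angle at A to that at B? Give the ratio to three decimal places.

1.429

A: 90° − |-22.3 − (11.7)| = 56.00°.
B: 90° − |38.0 − (-12.8)| = 39.20°.
Ratio A/B = 56.0000 / 39.2000 = 1.4286.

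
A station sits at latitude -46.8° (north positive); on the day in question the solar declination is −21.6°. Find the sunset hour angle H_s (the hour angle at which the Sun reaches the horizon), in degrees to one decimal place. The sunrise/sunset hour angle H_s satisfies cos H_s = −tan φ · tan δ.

The sunset hour angle satisfies cos H_s = −tan φ tan δ = -0.4216, giving H_s = 114.94°.

114.9°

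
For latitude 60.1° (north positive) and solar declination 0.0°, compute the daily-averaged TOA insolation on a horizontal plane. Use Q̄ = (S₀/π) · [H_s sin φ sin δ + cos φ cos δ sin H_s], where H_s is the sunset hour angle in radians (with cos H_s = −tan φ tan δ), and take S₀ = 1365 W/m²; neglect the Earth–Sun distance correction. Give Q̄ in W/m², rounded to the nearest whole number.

217 W/m²

The sunset hour angle satisfies cos H_s = −tan φ tan δ = 0.0000, giving H_s = 90.00°. In radians, H_s = 1.5708.
H_s sin φ sin δ = 1.5708 × 0.8669 × 0.0000 = 0.0000.
cos φ cos δ sin H_s = 0.4985 × 1.0000 × 1.0000 = 0.4985.
Q̄ = (1365/π) × (0.0000 + 0.4985) = 434.49 × 0.4985 = 216.59 W/m².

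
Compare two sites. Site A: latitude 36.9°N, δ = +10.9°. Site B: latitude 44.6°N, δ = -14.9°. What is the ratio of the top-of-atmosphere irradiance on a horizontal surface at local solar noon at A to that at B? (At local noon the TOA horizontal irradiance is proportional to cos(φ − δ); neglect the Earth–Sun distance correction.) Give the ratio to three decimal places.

1.771

A: cos θ_z = cos(36.9° − (10.9°)) = 0.8988.
B: cos θ_z = cos(44.6° − (-14.9°)) = 0.5075.
Ratio A/B = 0.8988 / 0.5075 = 1.7710.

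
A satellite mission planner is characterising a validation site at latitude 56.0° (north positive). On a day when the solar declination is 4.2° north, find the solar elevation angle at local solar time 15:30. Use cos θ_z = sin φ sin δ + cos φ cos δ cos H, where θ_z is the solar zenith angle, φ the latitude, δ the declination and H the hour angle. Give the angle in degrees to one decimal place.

23.6°

Hour angle H = 15° × (15.5 − 12) = 52.50°.
cos θ_z = sin(56.0°) sin(4.2°) + cos(56.0°) cos(4.2°) cos(52.50°) = 0.0607 + 0.3395 = 0.4002.
θ_z = arccos(0.4002) = 66.41°, so the elevation is 90° − 66.41° = 23.59°.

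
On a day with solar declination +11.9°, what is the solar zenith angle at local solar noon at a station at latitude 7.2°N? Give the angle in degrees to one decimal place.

At local solar noon the hour angle is zero, so the zenith angle is |φ − δ| = |7.2° − (11.9°)| = 4.7°.

4.7°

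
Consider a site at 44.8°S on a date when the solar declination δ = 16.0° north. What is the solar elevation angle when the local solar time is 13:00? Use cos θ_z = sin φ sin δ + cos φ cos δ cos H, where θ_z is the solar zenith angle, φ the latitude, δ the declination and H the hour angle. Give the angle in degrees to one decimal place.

Hour angle H = 15° × (13 − 12) = 15.00°.
cos θ_z = sin(-44.8°) sin(16.0°) + cos(-44.8°) cos(16.0°) cos(15.00°) = -0.1942 + 0.6588 = 0.4646.
θ_z = arccos(0.4646) = 62.32°, so the elevation is 90° − 62.32° = 27.68°.

27.7°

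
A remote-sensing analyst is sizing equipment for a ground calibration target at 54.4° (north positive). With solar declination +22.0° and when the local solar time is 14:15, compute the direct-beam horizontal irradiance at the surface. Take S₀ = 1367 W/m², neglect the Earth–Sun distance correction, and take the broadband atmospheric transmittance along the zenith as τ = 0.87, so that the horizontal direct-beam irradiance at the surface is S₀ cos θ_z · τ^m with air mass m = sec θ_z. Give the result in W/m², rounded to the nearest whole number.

Hour angle H = 15° × (14.25 − 12) = 33.75°.
With φ = 54.4°, δ = 22.0°, H = 33.75°: sin φ sin δ = 0.3046, cos φ cos δ cos H = 0.4488, so cos θ_z = 0.7534.
Air mass m = 1/cos θ_z = 1/0.7534 = 1.327; τ^m = 0.87^1.327 = 0.8313.
Surface direct beam = 1367 × 0.7534 × 0.8313 = 856.15 W/m².

856 W/m²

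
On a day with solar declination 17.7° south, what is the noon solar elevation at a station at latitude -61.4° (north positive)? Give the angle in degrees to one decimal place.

46.3°

At local solar noon the hour angle is zero, so the elevation is 90° − |φ − δ| = 90° − |-61.4° − (-17.7°)| = 90° − 43.7° = 46.3°.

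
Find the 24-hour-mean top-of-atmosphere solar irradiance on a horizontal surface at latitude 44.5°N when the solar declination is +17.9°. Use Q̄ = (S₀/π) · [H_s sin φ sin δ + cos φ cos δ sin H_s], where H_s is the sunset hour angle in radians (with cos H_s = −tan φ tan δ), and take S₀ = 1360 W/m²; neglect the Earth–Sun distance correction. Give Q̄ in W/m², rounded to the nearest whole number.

−tan φ tan δ = −(0.9827)(0.3230) = -0.3174; H_s = arccos(-0.3174) = 108.51°. In radians, H_s = 1.8939.
H_s sin φ sin δ = 1.8939 × 0.7009 × 0.3074 = 0.4081.
cos φ cos δ sin H_s = 0.7133 × 0.9516 × 0.9483 = 0.6437.
Q̄ = (1360/π) × (0.4081 + 0.6437) = 432.90 × 1.0518 = 455.32 W/m².

455 W/m²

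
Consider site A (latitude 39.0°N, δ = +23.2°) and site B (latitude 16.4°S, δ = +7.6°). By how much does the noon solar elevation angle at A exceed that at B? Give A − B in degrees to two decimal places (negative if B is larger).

A: 90° − |39.0 − (23.2)| = 74.20°.
B: 90° − |-16.4 − (7.6)| = 66.00°.
A − B = 74.20 − 66.00 = 8.20°.

+8.20°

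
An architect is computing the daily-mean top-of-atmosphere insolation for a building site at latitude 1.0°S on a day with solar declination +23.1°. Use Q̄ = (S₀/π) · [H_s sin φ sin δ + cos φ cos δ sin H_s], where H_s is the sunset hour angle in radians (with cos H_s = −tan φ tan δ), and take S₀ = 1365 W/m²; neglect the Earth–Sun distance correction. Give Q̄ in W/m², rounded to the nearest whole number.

395 W/m²

cos H_s = −tan(-1.0°) · tan(23.1°) = 0.0074, so H_s = arccos(0.0074) = 89.58°. In radians, H_s = 1.5635.
H_s sin φ sin δ = 1.5635 × -0.0175 × 0.3923 = -0.0107.
cos φ cos δ sin H_s = 0.9998 × 0.9198 × 1.0000 = 0.9196.
Q̄ = (1365/π) × (-0.0107 + 0.9196) = 434.49 × 0.9089 = 394.91 W/m².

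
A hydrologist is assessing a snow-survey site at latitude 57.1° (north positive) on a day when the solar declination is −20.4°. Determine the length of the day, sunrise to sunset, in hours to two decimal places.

7.32 hours

The sunset hour angle satisfies cos H_s = −tan φ tan δ = 0.5749, giving H_s = 54.91°.
Day length = 2 H_s / 15° h⁻¹ = 109.82° / 15 = 7.321 h.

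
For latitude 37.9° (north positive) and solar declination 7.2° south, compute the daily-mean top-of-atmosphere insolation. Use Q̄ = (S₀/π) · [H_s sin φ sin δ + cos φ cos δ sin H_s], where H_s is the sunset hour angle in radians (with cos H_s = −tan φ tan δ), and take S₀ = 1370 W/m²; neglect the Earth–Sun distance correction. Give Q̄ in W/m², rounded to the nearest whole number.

The sunset hour angle satisfies cos H_s = −tan φ tan δ = 0.0983, giving H_s = 84.36°. In radians, H_s = 1.4724.
H_s sin φ sin δ = 1.4724 × 0.6143 × -0.1253 = -0.1133.
cos φ cos δ sin H_s = 0.7891 × 0.9921 × 0.9952 = 0.7791.
Q̄ = (1370/π) × (-0.1133 + 0.7791) = 436.08 × 0.6658 = 290.34 W/m².

290 W/m²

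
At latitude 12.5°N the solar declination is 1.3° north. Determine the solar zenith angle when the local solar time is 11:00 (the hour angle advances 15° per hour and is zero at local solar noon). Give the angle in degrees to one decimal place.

18.6°

Hour angle H = 15° × (11 − 12) = -15.00°.
cos θ_z = sin(12.5°) sin(1.3°) + cos(12.5°) cos(1.3°) cos(-15.00°) = 0.0049 + 0.9428 = 0.9477.
θ_z = arccos(0.9477) = 18.61°.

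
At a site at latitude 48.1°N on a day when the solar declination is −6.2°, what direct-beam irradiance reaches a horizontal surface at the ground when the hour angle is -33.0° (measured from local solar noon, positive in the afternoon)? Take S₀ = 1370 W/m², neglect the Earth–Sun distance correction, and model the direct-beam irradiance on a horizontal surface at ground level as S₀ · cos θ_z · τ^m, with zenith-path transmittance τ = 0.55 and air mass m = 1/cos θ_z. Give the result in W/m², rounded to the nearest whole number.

With φ = 48.1°, δ = -6.2°, H = -33.00°: sin φ sin δ = -0.0804, cos φ cos δ cos H = 0.5568, so cos θ_z = 0.4764.
Air mass m = 1/cos θ_z = 1/0.4764 = 2.099; τ^m = 0.55^2.099 = 0.2851.
Surface direct beam = 1370 × 0.4764 × 0.2851 = 186.08 W/m².

186 W/m²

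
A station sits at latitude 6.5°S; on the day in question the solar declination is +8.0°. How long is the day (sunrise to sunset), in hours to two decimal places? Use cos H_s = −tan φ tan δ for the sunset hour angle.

11.88 hours

−tan φ tan δ = −(-0.1139)(0.1405) = 0.0160; H_s = arccos(0.0160) = 89.08°.
Day length = 2 H_s / 15° h⁻¹ = 178.16° / 15 = 11.877 h.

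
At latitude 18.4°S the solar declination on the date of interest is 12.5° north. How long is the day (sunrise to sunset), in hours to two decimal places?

11.44 hours

The sunset hour angle satisfies cos H_s = −tan φ tan δ = 0.0737, giving H_s = 85.77°.
Day length = 2 H_s / 15° h⁻¹ = 171.54° / 15 = 11.436 h.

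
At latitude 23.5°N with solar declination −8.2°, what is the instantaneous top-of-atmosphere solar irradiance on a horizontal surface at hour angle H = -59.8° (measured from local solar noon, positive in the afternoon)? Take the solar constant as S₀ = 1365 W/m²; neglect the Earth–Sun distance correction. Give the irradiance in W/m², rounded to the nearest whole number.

cos θ_z = sin φ sin δ + cos φ cos δ cos H = (0.3987)(-0.1426) + (0.9171)(0.9898)(0.5030) = 0.3997.
Top-of-atmosphere irradiance = S₀ cos θ_z = 1365 × 0.3997 = 545.59 W/m².

546 W/m²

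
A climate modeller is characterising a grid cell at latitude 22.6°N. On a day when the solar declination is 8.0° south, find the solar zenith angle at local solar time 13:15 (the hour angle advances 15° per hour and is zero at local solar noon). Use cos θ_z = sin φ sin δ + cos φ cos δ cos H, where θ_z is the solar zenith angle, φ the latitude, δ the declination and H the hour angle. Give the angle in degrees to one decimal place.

Hour angle H = 15° × (13.25 − 12) = 18.75°.
cos θ_z = sin(22.6°) sin(-8.0°) + cos(22.6°) cos(-8.0°) cos(18.75°) = -0.0535 + 0.8657 = 0.8122.
θ_z = arccos(0.8122) = 35.69°.

35.7°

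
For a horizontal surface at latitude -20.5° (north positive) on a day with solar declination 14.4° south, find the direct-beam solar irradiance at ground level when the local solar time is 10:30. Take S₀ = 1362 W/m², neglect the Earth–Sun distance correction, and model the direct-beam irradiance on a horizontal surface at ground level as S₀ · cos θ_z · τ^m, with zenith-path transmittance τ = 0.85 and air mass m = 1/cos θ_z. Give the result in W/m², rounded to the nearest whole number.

1057 W/m²

Hour angle H = 15° × (10.5 − 12) = -22.50°.
cos θ_z = sin φ sin δ + cos φ cos δ cos H = (-0.3502)(-0.2487) + (0.9367)(0.9686)(0.9239) = 0.9253.
Air mass m = 1/cos θ_z = 1/0.9253 = 1.081; τ^m = 0.85^1.081 = 0.8389.
Surface direct beam = 1362 × 0.9253 × 0.8389 = 1057.23 W/m².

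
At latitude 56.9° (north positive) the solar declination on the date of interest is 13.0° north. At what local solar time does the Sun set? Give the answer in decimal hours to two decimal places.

19.38 h

cos H_s = −tan(56.9°) · tan(13.0°) = -0.3542, so H_s = arccos(-0.3542) = 110.74°.
Sunset is at 12 + H_s/15 = 12 + 7.383 = 19.383 h local solar time.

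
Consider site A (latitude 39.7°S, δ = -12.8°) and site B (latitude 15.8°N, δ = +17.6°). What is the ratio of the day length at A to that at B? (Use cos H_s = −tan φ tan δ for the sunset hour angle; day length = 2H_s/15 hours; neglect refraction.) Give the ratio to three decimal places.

1.060

A: H_s = arccos(−tan -39.7° · tan -12.8°) = 100.87°, so 2H_s/15 = 13.4493 h.
B: H_s = arccos(−tan 15.8° · tan 17.6°) = 95.15°, so 2H_s/15 = 12.6867 h.
Ratio A/B = 13.4493 / 12.6867 = 1.0601.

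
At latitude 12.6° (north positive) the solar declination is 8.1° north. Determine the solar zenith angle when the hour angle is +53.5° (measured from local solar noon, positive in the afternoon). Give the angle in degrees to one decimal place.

cos θ_z = sin(12.6°) sin(8.1°) + cos(12.6°) cos(8.1°) cos(53.50°) = 0.0307 + 0.5747 = 0.6054.
θ_z = arccos(0.6054) = 52.74°.

52.7°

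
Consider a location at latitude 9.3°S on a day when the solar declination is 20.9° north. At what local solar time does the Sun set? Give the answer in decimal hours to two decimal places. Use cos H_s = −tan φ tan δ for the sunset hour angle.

cos H_s = −tan(-9.3°) · tan(20.9°) = 0.0625, so H_s = arccos(0.0625) = 86.42°.
Sunset is at 12 + H_s/15 = 12 + 5.761 = 17.761 h local solar time.

17.76 h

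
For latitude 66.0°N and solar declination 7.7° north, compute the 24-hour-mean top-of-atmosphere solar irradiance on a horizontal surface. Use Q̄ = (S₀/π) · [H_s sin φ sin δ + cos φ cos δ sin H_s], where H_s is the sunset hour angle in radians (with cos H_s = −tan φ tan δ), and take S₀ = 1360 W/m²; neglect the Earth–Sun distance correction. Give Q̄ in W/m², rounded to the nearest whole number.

cos H_s = −tan(66.0°) · tan(7.7°) = -0.3037, so H_s = arccos(-0.3037) = 107.68°. In radians, H_s = 1.8794.
H_s sin φ sin δ = 1.8794 × 0.9135 × 0.1340 = 0.2301.
cos φ cos δ sin H_s = 0.4067 × 0.9910 × 0.9528 = 0.3840.
Q̄ = (1360/π) × (0.2301 + 0.3840) = 432.90 × 0.6141 = 265.84 W/m².

266 W/m²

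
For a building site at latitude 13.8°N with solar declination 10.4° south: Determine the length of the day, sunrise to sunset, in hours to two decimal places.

The sunset hour angle satisfies cos H_s = −tan φ tan δ = 0.0451, giving H_s = 87.42°.
Day length = 2 H_s / 15° h⁻¹ = 174.84° / 15 = 11.656 h.

11.66 hours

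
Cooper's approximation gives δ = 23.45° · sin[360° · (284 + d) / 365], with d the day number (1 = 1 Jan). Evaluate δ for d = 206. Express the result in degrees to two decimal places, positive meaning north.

+19.60°

360 × (284 + 206) / 365 = 483.288°; sin(483.288°) = 0.8359.
δ = 23.45 × 0.8359 = 19.602° ≈ +19.60°.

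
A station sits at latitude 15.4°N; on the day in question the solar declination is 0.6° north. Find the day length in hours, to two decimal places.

The sunset hour angle satisfies cos H_s = −tan φ tan δ = -0.0029, giving H_s = 90.17°.
Day length = 2 H_s / 15° h⁻¹ = 180.34° / 15 = 12.023 h.

12.02 hours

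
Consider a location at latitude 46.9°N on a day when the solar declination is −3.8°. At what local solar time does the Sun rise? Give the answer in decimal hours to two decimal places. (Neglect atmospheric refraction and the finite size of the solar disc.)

6.27 h

cos H_s = −tan(46.9°) · tan(-3.8°) = 0.0710, so H_s = arccos(0.0710) = 85.93°.
Sunrise is at 12 − H_s/15 = 12 − 5.729 = 6.271 h local solar time.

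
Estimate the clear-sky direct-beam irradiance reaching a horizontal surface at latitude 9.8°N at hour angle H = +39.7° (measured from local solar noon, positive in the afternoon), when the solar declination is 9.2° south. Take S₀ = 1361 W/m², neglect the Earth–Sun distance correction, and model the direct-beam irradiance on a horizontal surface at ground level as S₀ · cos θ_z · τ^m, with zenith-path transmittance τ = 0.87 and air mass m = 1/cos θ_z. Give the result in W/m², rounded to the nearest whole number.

809 W/m²

With φ = 9.8°, δ = -9.2°, H = 39.70°: sin φ sin δ = -0.0272, cos φ cos δ cos H = 0.7484, so cos θ_z = 0.7212.
Air mass m = 1/cos θ_z = 1/0.7212 = 1.387; τ^m = 0.87^1.387 = 0.8244.
Surface direct beam = 1361 × 0.7212 × 0.8244 = 809.19 W/m².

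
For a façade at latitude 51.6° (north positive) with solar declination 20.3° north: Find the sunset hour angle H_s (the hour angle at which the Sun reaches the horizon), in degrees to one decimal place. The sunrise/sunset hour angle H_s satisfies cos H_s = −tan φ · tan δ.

117.8°

The sunset hour angle satisfies cos H_s = −tan φ tan δ = -0.4667, giving H_s = 117.82°.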